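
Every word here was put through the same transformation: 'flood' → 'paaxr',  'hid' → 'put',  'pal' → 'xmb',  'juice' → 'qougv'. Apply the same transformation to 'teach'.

tomqf

The output letters match the input read backwards, each shifted +12: flood reversed is doolf. Read the word backwards and shift each letter +12.
For teach: reverse → hcaet; then shift: h+12=t, c+12=o, a+12=m, e+12=q, t+12=f.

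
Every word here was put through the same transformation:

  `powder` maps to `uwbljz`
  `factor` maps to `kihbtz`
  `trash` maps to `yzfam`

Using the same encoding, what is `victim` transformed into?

A repeating key of period 2 is used — shifts +5, +8 over and over.
Applying it to victim: v+5=a, i+8=q, c+5=h, t+8=b, i+5=n, m+8=u.

aqhbnu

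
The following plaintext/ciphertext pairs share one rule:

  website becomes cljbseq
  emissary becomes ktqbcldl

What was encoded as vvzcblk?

portray

In website: w→c is +6, e→l is +7, b→j is +8, s→b is +9 — the shift increases by 1 each position. The shift increases by 1 at each position, starting from +6: 6, 7, 8, ….
Decoding vvzcblk: v−6=p, v−7=o, z−8=r, c−9=t, b−10=r, l−11=a, k−12=y.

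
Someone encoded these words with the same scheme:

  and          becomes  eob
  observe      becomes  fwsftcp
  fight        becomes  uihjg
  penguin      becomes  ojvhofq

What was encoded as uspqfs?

report

Read the word backwards and shift each letter +1.
Undoing it on uspqfs: shift back: u−1=t, s−1=r, p−1=o, q−1=p, f−1=e, s−1=r → troper; then reverse → report.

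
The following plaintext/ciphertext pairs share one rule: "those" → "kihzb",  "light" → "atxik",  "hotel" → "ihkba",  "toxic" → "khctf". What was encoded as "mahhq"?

This is an affine cipher: with a=0,…,z=25, each position x becomes (11x+9) mod 26.
Reversing it on mahhq: m(12)→19·(12−9)≡5=f; a(0)→19·(0−9)≡11=l; h(7)→19·(7−9)≡14=o; h(7)→19·(7−9)≡14=o; q(16)→19·(16−9)≡3=d (all mod 26).

flood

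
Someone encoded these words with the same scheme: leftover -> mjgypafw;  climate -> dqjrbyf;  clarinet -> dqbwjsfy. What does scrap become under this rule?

thsfq

Shifts by position in leftover: pos 0: l→m (+1), pos 1: e→j (+5), pos 2: f→g (+1), pos 3: t→y (+5) — repeating every 2. The shifts repeat in a cycle of length 2: positions 0,1,… shift by +1, +5, then the pattern repeats.
Applying it to scrap: s+1=t, c+5=h, r+1=s, a+5=f, p+1=q.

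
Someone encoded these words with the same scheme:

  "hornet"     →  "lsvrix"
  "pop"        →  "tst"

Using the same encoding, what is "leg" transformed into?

pik

Compare letters: h→l is +4, o→s is +4, r→v is +4 — a constant shift. It's a constant shift of +4 (ROT4).
On leg: l+4=p, e+4=i, g+4=k.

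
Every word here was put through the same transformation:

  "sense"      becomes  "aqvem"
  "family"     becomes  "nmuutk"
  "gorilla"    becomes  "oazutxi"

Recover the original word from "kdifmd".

crater

Shifts by position in sense: pos 0: s→a (+8), pos 1: e→q (+12), pos 2: n→v (+8), pos 3: s→e (+12) — repeating every 2. A repeating key of period 2 is used — shifts +8, +12 over and over.
Reversing it on kdifmd: k−8=c, d−12=r, i−8=a, f−12=t, m−8=e, d−12=r.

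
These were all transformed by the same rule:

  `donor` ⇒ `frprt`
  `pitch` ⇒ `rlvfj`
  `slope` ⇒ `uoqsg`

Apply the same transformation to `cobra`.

erduc

A repeating key of period 2 is used — shifts +2, +3 over and over.
Applying it to cobra: c+2=e, o+3=r, b+2=d, r+3=u, a+2=c.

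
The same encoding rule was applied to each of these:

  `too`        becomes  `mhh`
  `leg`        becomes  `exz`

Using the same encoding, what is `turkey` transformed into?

Compare letters: t→m is +19, o→h is +19, o→h is +19 — a constant shift. This is a Caesar cipher with shift 19.
For turkey: t+19=m, u+19=n, r+19=k, k+19=d, e+19=x, y+19=r.

mnkdxr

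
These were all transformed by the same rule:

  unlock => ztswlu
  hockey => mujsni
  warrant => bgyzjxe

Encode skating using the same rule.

Each letter shifts forward by (position + 5), i.e. 5, 6, 7, … — the shift grows by one for each successive letter.
For skating: s+5=x, k+6=q, a+7=h, t+8=b, i+9=r, n+10=x, g+11=r.

xqhbrxr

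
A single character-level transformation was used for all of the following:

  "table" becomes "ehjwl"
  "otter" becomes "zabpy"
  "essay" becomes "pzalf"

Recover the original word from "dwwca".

sport

Shifts by position in table: pos 0: t→e (+11), pos 1: a→h (+7), pos 2: b→j (+8), pos 3: l→w (+11), pos 4: e→l (+7) — repeating every 3. It's a Vigenère-style cipher with numeric key [11,7,8]: position i shifts by key[i mod 3].
Decoding dwwca: d−11=s, w−7=p, w−8=o, c−11=r, a−7=t.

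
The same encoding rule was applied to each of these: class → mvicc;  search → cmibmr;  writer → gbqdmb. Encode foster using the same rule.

The shift depends on letter class: consonant c→m is +10, but vowel a→i is +8. Two shifts are in play — +8 for a/e/i/o/u, +10 for every other letter.
On foster: f(cons)+10=p, o(vowel)+8=w, s(cons)+10=c, t(cons)+10=d, e(vowel)+8=m, r(cons)+10=b.

pwcdmb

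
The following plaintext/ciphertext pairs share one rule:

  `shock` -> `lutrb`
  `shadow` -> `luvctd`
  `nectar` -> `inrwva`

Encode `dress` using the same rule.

s(18)→l(11) and h(7)→u(20) fit y≡11x+21 (mod 26); the inverse of 11 mod 26 is 19. This is an affine cipher: with a=0,…,z=25, each position x becomes (11x+21) mod 26.
Applying it to dress: d(3)→11·3+21≡2=c; r(17)→11·17+21≡0=a; e(4)→11·4+21≡13=n; s(18)→11·18+21≡11=l; s(18)→11·18+21≡11=l (all mod 26).

canll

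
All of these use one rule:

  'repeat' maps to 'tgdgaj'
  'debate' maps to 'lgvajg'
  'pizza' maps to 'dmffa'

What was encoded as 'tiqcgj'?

r(17)→t(19) and e(4)→g(6) fit y≡21x+0 (mod 26); the inverse of 21 mod 26 is 5. This is an affine cipher: with a=0,…,z=25, each position x becomes (21x+0) mod 26.
Decoding tiqcgj: t(19)→5·(19−0)≡17=r; i(8)→5·(8−0)≡14=o; q(16)→5·(16−0)≡2=c; c(2)→5·(2−0)≡10=k; g(6)→5·(6−0)≡4=e; j(9)→5·(9−0)≡19=t (all mod 26).

rocket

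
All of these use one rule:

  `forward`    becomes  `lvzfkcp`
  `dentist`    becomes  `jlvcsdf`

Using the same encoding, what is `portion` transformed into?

vvzcszz

In forward: f→l is +6, o→v is +7, r→z is +8, w→f is +9 — the shift increases by 1 each position. Each letter shifts forward by (position + 6), i.e. 6, 7, 8, … — the shift grows by one for each successive letter.
For portion: p+6=v, o+7=v, r+8=z, t+9=c, i+10=s, o+11=z, n+12=z.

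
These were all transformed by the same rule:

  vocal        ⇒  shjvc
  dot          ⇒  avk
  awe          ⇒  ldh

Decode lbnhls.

league

The word is reversed, then every letter is shifted forward by 7.
Reversing it on lbnhls: shift back: l−7=e, b−7=u, n−7=g, h−7=a, l−7=e, s−7=l → eugael; then reverse → league.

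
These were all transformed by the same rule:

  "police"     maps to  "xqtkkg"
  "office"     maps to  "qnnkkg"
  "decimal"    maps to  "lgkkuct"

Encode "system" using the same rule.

agabgu

The shift depends on letter class: consonant p→x is +8, but vowel o→q is +2. Two shifts are in play — +2 for a/e/i/o/u, +8 for every other letter.
For system: s(cons)+8=a, y(cons)+8=g, s(cons)+8=a, t(cons)+8=b, e(vowel)+2=g, m(cons)+8=u.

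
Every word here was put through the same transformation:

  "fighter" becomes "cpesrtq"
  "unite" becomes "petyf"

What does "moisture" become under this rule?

Read the word backwards and shift each letter +11.
On moisture: reverse → erutsiom; then shift: e+11=p, r+11=c, u+11=f, t+11=e, s+11=d, i+11=t, o+11=z, m+11=x.

pcfedtzx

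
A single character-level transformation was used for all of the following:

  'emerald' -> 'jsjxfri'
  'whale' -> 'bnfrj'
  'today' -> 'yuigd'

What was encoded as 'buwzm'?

Shifts by position in emerald: pos 0: e→j (+5), pos 1: m→s (+6), pos 2: e→j (+5), pos 3: r→x (+6) — repeating every 2. The shifts repeat in a cycle of length 2: positions 0,1,… shift by +5, +6, then the pattern repeats.
Reversing it on buwzm: b−5=w, u−6=o, w−5=r, z−6=t, m−5=h.

worth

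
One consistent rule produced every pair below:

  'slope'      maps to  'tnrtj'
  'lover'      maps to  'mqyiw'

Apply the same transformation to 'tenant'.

In slope: s→t is +1, l→n is +2, o→r is +3, p→t is +4 — the shift increases by 1 each position. Each letter shifts forward by (position + 1), i.e. 1, 2, 3, … — the shift grows by one for each successive letter.
For tenant: t+1=u, e+2=g, n+3=q, a+4=e, n+5=s, t+6=z.

ugqesz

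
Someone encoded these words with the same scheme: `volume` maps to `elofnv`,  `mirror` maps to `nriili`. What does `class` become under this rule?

Each pair mirrors across the alphabet (v↔e, o↔l, l↔o): positions sum to 25. This is the alphabet-reversal cipher (Atbash): a becomes z, b becomes y, etc.
For class: c↔x, l↔o, a↔z, s↔h, s↔h.

xozhh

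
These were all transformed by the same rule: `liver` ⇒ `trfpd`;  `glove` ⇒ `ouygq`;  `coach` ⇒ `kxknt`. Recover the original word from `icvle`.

In liver: l→t is +8, i→r is +9, v→f is +10, e→p is +11 — the shift increases by 1 each position. Each letter shifts forward by (position + 8), i.e. 8, 9, 10, … — the shift grows by one for each successive letter.
Reversing it on icvle: i−8=a, c−9=t, v−10=l, l−11=a, e−12=s.

atlas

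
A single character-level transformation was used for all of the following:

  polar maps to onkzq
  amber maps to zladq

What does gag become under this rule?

Compare letters: p→o is +25, o→n is +25, l→k is +25 — a constant shift. Each letter is shifted forward by 25 in the alphabet (a Caesar shift of +25).
Applying it to gag: g+25=f, a+25=z, g+25=f.

fzf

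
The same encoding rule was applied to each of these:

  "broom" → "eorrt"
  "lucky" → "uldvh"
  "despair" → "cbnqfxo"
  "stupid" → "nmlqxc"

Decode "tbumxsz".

melting

b(1)→e(4) and r(17)→o(14) fit y≡25x+5 (mod 26); the inverse of 25 mod 26 is 25. This is an affine cipher: with a=0,…,z=25, each position x becomes (25x+5) mod 26.
Decoding tbumxsz: t(19)→25·(19−5)≡12=m; b(1)→25·(1−5)≡4=e; u(20)→25·(20−5)≡11=l; m(12)→25·(12−5)≡19=t; x(23)→25·(23−5)≡8=i; s(18)→25·(18−5)≡13=n; z(25)→25·(25−5)≡6=g (all mod 26).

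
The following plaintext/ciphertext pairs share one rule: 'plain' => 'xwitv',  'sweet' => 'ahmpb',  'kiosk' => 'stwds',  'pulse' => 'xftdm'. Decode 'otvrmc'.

ginger

Shifts by position in plain: pos 0: p→x (+8), pos 1: l→w (+11), pos 2: a→i (+8), pos 3: i→t (+11) — repeating every 2. A repeating key of period 2 is used — shifts +8, +11 over and over.
Undoing it on otvrmc: o−8=g, t−11=i, v−8=n, r−11=g, m−8=e, c−11=r.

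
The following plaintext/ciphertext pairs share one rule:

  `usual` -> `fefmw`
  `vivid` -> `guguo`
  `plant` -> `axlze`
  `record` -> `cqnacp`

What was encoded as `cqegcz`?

Shifts by position in usual: pos 0: u→f (+11), pos 1: s→e (+12), pos 2: u→f (+11), pos 3: a→m (+12) — repeating every 2. The shifts repeat in a cycle of length 2: positions 0,1,… shift by +11, +12, then the pattern repeats.
Undoing it on cqegcz: c−11=r, q−12=e, e−11=t, g−12=u, c−11=r, z−12=n.

return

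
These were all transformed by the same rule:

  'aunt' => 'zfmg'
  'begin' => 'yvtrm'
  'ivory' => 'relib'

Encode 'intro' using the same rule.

rmgil

Each pair mirrors across the alphabet (a↔z, u↔f, n↔m): positions sum to 25. Each letter is replaced by its mirror in the alphabet: a↔z, b↔y, c↔x, and so on (the Atbash cipher).
Applying it to intro: i↔r, n↔m, t↔g, r↔i, o↔l.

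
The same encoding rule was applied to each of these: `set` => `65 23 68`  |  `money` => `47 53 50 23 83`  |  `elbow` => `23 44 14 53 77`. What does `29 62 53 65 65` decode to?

gross

s(#19)→65 and e(#5)→23: differences scale by 3, so n = 3·pos + 8. The formula is n = 3×(alphabet index, a=1) + 8.
Undoing it on 29 62 53 65 65: 29→(29−8)÷3=7=g, 62→(62−8)÷3=18=r, 53→(53−8)÷3=15=o, 65→(65−8)÷3=19=s, 65→(65−8)÷3=19=s.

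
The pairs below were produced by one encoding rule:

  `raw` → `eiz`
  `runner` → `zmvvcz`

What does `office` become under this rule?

mkqnnw

The output letters match the input read backwards, each shifted +8: raw reversed is war. Two steps: reverse the string, then apply a Caesar shift of +8.
For office: reverse → eciffo; then shift: e+8=m, c+8=k, i+8=q, f+8=n, f+8=n, o+8=w.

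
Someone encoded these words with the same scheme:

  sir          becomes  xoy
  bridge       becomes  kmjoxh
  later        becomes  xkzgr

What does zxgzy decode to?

start

Two steps: reverse the string, then apply a Caesar shift of +6.
Undoing it on zxgzy: shift back: z−6=t, x−6=r, g−6=a, z−6=t, y−6=s → trats; then reverse → start.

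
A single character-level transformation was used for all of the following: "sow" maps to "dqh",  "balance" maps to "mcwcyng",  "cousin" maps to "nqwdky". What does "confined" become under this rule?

nqyqkygo

Two shifts are in play — +2 for a/e/i/o/u, +11 for every other letter.
For confined: c(cons)+11=n, o(vowel)+2=q, n(cons)+11=y, f(cons)+11=q, i(vowel)+2=k, n(cons)+11=y, e(vowel)+2=g, d(cons)+11=o.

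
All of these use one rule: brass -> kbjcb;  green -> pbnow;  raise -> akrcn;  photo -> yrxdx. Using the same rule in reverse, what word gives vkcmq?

Shifts by position in brass: pos 0: b→k (+9), pos 1: r→b (+10), pos 2: a→j (+9), pos 3: s→c (+10) — repeating every 2. The shifts repeat in a cycle of length 2: positions 0,1,… shift by +9, +10, then the pattern repeats.
Decoding vkcmq: v−9=m, k−10=a, c−9=t, m−10=c, q−9=h.

match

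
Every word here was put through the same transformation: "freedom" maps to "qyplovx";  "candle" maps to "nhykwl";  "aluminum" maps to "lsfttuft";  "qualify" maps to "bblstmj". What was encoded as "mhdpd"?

basis

Shifts by position in freedom: pos 0: f→q (+11), pos 1: r→y (+7), pos 2: e→p (+11), pos 3: e→l (+7) — repeating every 2. The shifts repeat in a cycle of length 2: positions 0,1,… shift by +11, +7, then the pattern repeats.
Undoing it on mhdpd: m−11=b, h−7=a, d−11=s, p−7=i, d−11=s.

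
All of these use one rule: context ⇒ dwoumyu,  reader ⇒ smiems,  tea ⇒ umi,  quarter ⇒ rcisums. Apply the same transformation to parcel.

Vowels shift forward by 8 and consonants shift forward by 1.
On parcel: p(cons)+1=q, a(vowel)+8=i, r(cons)+1=s, c(cons)+1=d, e(vowel)+8=m, l(cons)+1=m.

qisdmm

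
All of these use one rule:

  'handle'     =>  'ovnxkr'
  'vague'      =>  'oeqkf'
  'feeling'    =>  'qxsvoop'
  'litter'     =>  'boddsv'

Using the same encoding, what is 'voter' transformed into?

The word is reversed, then every letter is shifted forward by 10.
For voter: reverse → retov; then shift: r+10=b, e+10=o, t+10=d, o+10=y, v+10=f.

bodyf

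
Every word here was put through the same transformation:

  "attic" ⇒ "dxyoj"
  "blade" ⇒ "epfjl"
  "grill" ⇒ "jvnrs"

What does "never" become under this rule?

The shift increases by 1 at each position, starting from +3: 3, 4, 5, ….
On never: n+3=q, e+4=i, v+5=a, e+6=k, r+7=y.

qiaky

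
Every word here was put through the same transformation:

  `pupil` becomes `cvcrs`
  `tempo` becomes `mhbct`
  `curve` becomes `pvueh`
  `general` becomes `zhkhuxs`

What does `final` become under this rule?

Treating letters as 0–25, the rule is x ↦ 9x + 23 (mod 26).
On final: f(5)→9·5+23≡16=q; i(8)→9·8+23≡17=r; n(13)→9·13+23≡10=k; a(0)→9·0+23≡23=x; l(11)→9·11+23≡18=s (all mod 26).

qrkxs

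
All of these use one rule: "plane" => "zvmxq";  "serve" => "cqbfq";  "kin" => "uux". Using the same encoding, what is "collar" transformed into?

The shift depends on letter class: consonant p→z is +10, but vowel a→m is +12. The rule splits by letter class: vowels +12, consonants +10.
For collar: c(cons)+10=m, o(vowel)+12=a, l(cons)+10=v, l(cons)+10=v, a(vowel)+12=m, r(cons)+10=b.

mavvmb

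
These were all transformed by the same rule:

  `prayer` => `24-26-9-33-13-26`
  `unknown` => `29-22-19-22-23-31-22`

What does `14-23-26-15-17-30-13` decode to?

p is letter #16 and maps to 24: an offset of 8. Each letter is replaced by its alphabet position (a=1..z=26) + 8.
Reversing it on 14-23-26-15-17-30-13: 14→(14−8)÷1=6=f, 23→(23−8)÷1=15=o, 26→(26−8)÷1=18=r, 15→(15−8)÷1=7=g, 17→(17−8)÷1=9=i, 30→(30−8)÷1=22=v, 13→(13−8)÷1=5=e.

forgive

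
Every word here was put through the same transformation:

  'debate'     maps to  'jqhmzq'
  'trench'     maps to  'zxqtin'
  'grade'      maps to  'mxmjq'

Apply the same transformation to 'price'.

vxuiq

The shift depends on letter class: consonant d→j is +6, but vowel e→q is +12. Vowels shift forward by 12 and consonants shift forward by 6.
Applying it to price: p(cons)+6=v, r(cons)+6=x, i(vowel)+12=u, c(cons)+6=i, e(vowel)+12=q.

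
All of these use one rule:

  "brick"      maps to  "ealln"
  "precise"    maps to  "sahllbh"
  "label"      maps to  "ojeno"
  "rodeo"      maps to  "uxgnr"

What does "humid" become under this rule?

Shifts by position in brick: pos 0: b→e (+3), pos 1: r→a (+9), pos 2: i→l (+3), pos 3: c→l (+9) — repeating every 2. The shifts repeat in a cycle of length 2: positions 0,1,… shift by +3, +9, then the pattern repeats.
On humid: h+3=k, u+9=d, m+3=p, i+9=r, d+3=g.

kdprg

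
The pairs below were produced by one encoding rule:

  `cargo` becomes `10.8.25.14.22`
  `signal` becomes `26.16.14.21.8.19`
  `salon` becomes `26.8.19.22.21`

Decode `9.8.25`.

The number is (letter's place in the alphabet, a=1) + 7.
Reversing it on 9.8.25: 9→(9−7)÷1=2=b, 8→(8−7)÷1=1=a, 25→(25−7)÷1=18=r.

bar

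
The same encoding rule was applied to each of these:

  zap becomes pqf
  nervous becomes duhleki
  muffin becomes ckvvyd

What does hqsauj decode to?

This is a Caesar cipher with shift 16.
Undoing it on hqsauj: h−16=r, q−16=a, s−16=c, a−16=k, u−16=e, j−16=t.

racket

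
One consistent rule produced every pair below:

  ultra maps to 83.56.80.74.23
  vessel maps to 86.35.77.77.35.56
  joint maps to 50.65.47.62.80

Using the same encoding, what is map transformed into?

With a=1..z=26, the number is 3·pos + 20.
On map: m=13→59, a=1→23, p=16→68.

59.23.68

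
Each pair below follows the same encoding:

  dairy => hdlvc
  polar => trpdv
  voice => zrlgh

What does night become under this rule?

The shift depends on letter class: consonant d→h is +4, but vowel a→d is +3. Two shifts are in play — +3 for a/e/i/o/u, +4 for every other letter.
On night: n(cons)+4=r, i(vowel)+3=l, g(cons)+4=k, h(cons)+4=l, t(cons)+4=x.

rlklx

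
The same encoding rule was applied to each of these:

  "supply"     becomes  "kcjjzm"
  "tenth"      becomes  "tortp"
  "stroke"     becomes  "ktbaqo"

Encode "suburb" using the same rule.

s(18)→k(10) and u(20)→c(2) fit y≡9x+4 (mod 26); the inverse of 9 mod 26 is 3. Treating letters as 0–25, the rule is x ↦ 9x + 4 (mod 26).
Applying it to suburb: s(18)→9·18+4≡10=k; u(20)→9·20+4≡2=c; b(1)→9·1+4≡13=n; u(20)→9·20+4≡2=c; r(17)→9·17+4≡1=b; b(1)→9·1+4≡13=n (all mod 26).

kcncbn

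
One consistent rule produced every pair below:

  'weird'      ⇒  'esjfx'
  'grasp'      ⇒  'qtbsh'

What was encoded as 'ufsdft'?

secret

The output letters match the input read backwards, each shifted +1: weird reversed is driew. The word is reversed, then every letter is shifted forward by 1.
Decoding ufsdft: shift back: u−1=t, f−1=e, s−1=r, d−1=c, f−1=e, t−1=s → terces; then reverse → secret.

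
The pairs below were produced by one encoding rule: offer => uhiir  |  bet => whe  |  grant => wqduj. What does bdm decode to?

jay

The output letters match the input read backwards, each shifted +3: offer reversed is reffo. Two steps: reverse the string, then apply a Caesar shift of +3.
Reversing it on bdm: shift back: b−3=y, d−3=a, m−3=j → yaj; then reverse → jay.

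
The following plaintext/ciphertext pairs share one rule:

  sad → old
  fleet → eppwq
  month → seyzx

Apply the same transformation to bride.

The word is reversed, then every letter is shifted forward by 11.
For bride: reverse → edirb; then shift: e+11=p, d+11=o, i+11=t, r+11=c, b+11=m.

potcm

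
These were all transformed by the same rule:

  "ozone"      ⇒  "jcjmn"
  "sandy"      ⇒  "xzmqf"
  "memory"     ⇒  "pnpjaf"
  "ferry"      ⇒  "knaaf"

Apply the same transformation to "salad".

o(14)→j(9) and z(25)→c(2) fit y≡23x+25 (mod 26); the inverse of 23 mod 26 is 17. Treating letters as 0–25, the rule is x ↦ 23x + 25 (mod 26).
For salad: s(18)→23·18+25≡23=x; a(0)→23·0+25≡25=z; l(11)→23·11+25≡18=s; a(0)→23·0+25≡25=z; d(3)→23·3+25≡16=q (all mod 26).

xzszq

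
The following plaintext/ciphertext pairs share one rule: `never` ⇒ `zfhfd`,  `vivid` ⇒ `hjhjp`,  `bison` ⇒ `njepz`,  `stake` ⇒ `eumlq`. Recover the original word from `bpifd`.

The shifts repeat in a cycle of length 2: positions 0,1,… shift by +12, +1, then the pattern repeats.
Reversing it on bpifd: b−12=p, p−1=o, i−12=w, f−1=e, d−12=r.

power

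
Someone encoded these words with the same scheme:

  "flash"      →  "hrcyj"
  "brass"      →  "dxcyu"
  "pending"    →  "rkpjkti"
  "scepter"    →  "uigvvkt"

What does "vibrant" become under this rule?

Shifts by position in flash: pos 0: f→h (+2), pos 1: l→r (+6), pos 2: a→c (+2), pos 3: s→y (+6) — repeating every 2. A repeating key of period 2 is used — shifts +2, +6 over and over.
Applying it to vibrant: v+2=x, i+6=o, b+2=d, r+6=x, a+2=c, n+6=t, t+2=v.

xodxctv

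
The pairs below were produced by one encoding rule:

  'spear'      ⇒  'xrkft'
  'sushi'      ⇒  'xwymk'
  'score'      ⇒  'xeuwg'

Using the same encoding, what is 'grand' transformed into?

A repeating key of period 3 is used — shifts +5, +2, +6 over and over.
On grand: g+5=l, r+2=t, a+6=g, n+5=s, d+2=f.

ltgsf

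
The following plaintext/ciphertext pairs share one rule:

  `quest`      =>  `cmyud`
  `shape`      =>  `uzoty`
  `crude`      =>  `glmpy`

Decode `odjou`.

q(16)→c(2) and u(20)→m(12) fit y≡9x+14 (mod 26); the inverse of 9 mod 26 is 3. This is an affine cipher: with a=0,…,z=25, each position x becomes (9x+14) mod 26.
Reversing it on odjou: o(14)→3·(14−14)≡0=a; d(3)→3·(3−14)≡19=t; j(9)→3·(9−14)≡11=l; o(14)→3·(14−14)≡0=a; u(20)→3·(20−14)≡18=s (all mod 26).

atlas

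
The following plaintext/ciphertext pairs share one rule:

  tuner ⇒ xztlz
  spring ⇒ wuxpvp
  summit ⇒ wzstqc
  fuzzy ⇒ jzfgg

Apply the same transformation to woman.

In tuner: t→x is +4, u→z is +5, n→t is +6, e→l is +7 — the shift increases by 1 each position. The shift increases by 1 at each position, starting from +4: 4, 5, 6, ….
On woman: w+4=a, o+5=t, m+6=s, a+7=h, n+8=v.

atshv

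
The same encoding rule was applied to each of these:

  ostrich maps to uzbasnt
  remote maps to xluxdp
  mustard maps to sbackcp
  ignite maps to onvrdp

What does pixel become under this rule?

In ostrich: o→u is +6, s→z is +7, t→b is +8, r→a is +9 — the shift increases by 1 each position. Letter i (0-indexed) is shifted by i+6, so successive shifts are 6, 7, 8, ….
On pixel: p+6=v, i+7=p, x+8=f, e+9=n, l+10=v.

vpfnv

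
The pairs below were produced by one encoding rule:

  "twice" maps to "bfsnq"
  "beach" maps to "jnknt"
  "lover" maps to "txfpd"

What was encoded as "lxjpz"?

dozen

In twice: t→b is +8, w→f is +9, i→s is +10, c→n is +11 — the shift increases by 1 each position. Letter i (0-indexed) is shifted by i+8, so successive shifts are 8, 9, 10, ….
Undoing it on lxjpz: l−8=d, x−9=o, j−10=z, p−11=e, z−12=n.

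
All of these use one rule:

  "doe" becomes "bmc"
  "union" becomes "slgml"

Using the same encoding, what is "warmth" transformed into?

uypkrf

It's a constant shift of +24 (ROT24).
On warmth: w+24=u, a+24=y, r+24=p, m+24=k, t+24=r, h+24=f.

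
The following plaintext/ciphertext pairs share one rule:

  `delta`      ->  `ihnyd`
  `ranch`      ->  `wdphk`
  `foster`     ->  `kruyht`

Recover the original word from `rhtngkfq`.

meridian

Shifts by position in delta: pos 0: d→i (+5), pos 1: e→h (+3), pos 2: l→n (+2), pos 3: t→y (+5), pos 4: a→d (+3) — repeating every 3. The shifts repeat in a cycle of length 3: positions 0,1,… shift by +5, +3, +2, then the pattern repeats.
Undoing it on rhtngkfq: r−5=m, h−3=e, t−2=r, n−5=i, g−3=d, k−2=i, f−5=a, q−3=n.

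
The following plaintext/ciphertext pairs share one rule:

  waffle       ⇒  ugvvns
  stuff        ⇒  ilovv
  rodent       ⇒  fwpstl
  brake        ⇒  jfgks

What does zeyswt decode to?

pigeon

This is an affine cipher: with a=0,…,z=25, each position x becomes (3x+6) mod 26.
Undoing it on zeyswt: z(25)→9·(25−6)≡15=p; e(4)→9·(4−6)≡8=i; y(24)→9·(24−6)≡6=g; s(18)→9·(18−6)≡4=e; w(22)→9·(22−6)≡14=o; t(19)→9·(19−6)≡13=n (all mod 26).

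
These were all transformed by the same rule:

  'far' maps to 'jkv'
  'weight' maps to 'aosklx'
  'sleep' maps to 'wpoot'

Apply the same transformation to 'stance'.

The shift depends on letter class: consonant f→j is +4, but vowel a→k is +10. The rule splits by letter class: vowels +10, consonants +4.
Applying it to stance: s(cons)+4=w, t(cons)+4=x, a(vowel)+10=k, n(cons)+4=r, c(cons)+4=g, e(vowel)+10=o.

wxkrgo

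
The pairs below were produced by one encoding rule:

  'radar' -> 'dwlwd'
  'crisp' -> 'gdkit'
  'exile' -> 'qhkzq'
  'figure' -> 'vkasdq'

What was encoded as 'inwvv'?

r(17)→d(3) and a(0)→w(22) fit y≡5x+22 (mod 26); the inverse of 5 mod 26 is 21. Each letter's alphabet position (a=0..z=25) is mapped through 5·x+22 mod 26 — an affine cipher.
Reversing it on inwvv: i(8)→21·(8−22)≡18=s; n(13)→21·(13−22)≡19=t; w(22)→21·(22−22)≡0=a; v(21)→21·(21−22)≡5=f; v(21)→21·(21−22)≡5=f (all mod 26).

staff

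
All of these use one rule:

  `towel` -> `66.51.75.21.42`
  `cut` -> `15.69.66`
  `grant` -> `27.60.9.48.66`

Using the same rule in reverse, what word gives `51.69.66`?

Each letter becomes 3×(its alphabet position, a=1..z=26) + 6.
Reversing it on 51.69.66: 51→(51−6)÷3=15=o, 69→(69−6)÷3=21=u, 66→(66−6)÷3=20=t.

out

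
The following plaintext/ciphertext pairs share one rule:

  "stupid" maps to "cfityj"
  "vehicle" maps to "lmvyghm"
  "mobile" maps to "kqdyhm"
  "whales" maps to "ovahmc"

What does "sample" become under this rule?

s(18)→c(2) and t(19)→f(5) fit y≡3x+0 (mod 26); the inverse of 3 mod 26 is 9. Each letter's alphabet position (a=0..z=25) is mapped through 3·x+0 mod 26 — an affine cipher.
For sample: s(18)→3·18+0≡2=c; a(0)→3·0+0≡0=a; m(12)→3·12+0≡10=k; p(15)→3·15+0≡19=t; l(11)→3·11+0≡7=h; e(4)→3·4+0≡12=m (all mod 26).

cakthm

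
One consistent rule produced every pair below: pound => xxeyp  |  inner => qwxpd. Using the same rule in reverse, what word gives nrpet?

fifth

In pound: p→x is +8, o→x is +9, u→e is +10, n→y is +11 — the shift increases by 1 each position. Letter i (0-indexed) is shifted by i+8, so successive shifts are 8, 9, 10, ….
Reversing it on nrpet: n−8=f, r−9=i, p−10=f, e−11=t, t−12=h.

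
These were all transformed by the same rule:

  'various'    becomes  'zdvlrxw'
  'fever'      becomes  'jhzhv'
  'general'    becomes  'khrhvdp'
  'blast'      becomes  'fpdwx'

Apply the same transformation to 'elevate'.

hphzdxh

Two shifts are in play — +3 for a/e/i/o/u, +4 for every other letter.
Applying it to elevate: e(vowel)+3=h, l(cons)+4=p, e(vowel)+3=h, v(cons)+4=z, a(vowel)+3=d, t(cons)+4=x, e(vowel)+3=h.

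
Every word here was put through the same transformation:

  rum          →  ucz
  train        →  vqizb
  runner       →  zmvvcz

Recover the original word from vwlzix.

Read the word backwards and shift each letter +8.
Reversing it on vwlzix: shift back: v−8=n, w−8=o, l−8=d, z−8=r, i−8=a, x−8=p → nodrap; then reverse → pardon.

pardon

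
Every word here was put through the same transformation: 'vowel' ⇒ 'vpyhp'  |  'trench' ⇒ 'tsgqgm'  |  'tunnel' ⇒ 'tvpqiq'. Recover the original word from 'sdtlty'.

script

In vowel: v→v is +0, o→p is +1, w→y is +2, e→h is +3 — the shift increases by 1 each position. Letter i (0-indexed) is shifted by i+0, so successive shifts are 0, 1, 2, ….
Decoding sdtlty: s−0=s, d−1=c, t−2=r, l−3=i, t−4=p, y−5=t.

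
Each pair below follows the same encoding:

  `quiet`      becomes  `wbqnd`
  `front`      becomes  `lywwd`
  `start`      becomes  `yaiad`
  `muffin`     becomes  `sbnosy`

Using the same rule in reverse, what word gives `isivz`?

clamp

In quiet: q→w is +6, u→b is +7, i→q is +8, e→n is +9 — the shift increases by 1 each position. Letter i (0-indexed) is shifted by i+6, so successive shifts are 6, 7, 8, ….
Decoding isivz: i−6=c, s−7=l, i−8=a, v−9=m, z−10=p.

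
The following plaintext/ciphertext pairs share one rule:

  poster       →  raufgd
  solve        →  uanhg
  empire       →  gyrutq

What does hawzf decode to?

found

It's a Vigenère-style cipher with numeric key [2,12]: position i shifts by key[i mod 2].
Decoding hawzf: h−2=f, a−12=o, w−2=u, z−12=n, f−2=d.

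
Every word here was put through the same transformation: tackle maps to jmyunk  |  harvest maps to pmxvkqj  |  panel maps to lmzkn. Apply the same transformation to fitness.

t(19)→j(9) and a(0)→m(12) fit y≡19x+12 (mod 26); the inverse of 19 mod 26 is 11. Each letter's alphabet position (a=0..z=25) is mapped through 19·x+12 mod 26 — an affine cipher.
Applying it to fitness: f(5)→19·5+12≡3=d; i(8)→19·8+12≡8=i; t(19)→19·19+12≡9=j; n(13)→19·13+12≡25=z; e(4)→19·4+12≡10=k; s(18)→19·18+12≡16=q; s(18)→19·18+12≡16=q (all mod 26).

dijzkqq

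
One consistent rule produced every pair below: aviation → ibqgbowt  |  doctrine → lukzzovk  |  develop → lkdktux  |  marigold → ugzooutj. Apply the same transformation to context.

kuvzmdb

Shifts by position in aviation: pos 0: a→i (+8), pos 1: v→b (+6), pos 2: i→q (+8), pos 3: a→g (+6) — repeating every 2. The shifts repeat in a cycle of length 2: positions 0,1,… shift by +8, +6, then the pattern repeats.
For context: c+8=k, o+6=u, n+8=v, t+6=z, e+8=m, x+6=d, t+8=b.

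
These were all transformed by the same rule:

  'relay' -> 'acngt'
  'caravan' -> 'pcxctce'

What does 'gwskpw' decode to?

The output letters match the input read backwards, each shifted +2: relay reversed is yaler. Two steps: reverse the string, then apply a Caesar shift of +2.
Decoding gwskpw: shift back: g−2=e, w−2=u, s−2=q, k−2=i, p−2=n, w−2=u → euqinu; then reverse → unique.

unique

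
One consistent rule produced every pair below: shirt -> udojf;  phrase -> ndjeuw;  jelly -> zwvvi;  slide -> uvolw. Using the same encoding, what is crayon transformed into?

s(18)→u(20) and h(7)→d(3) fit y≡11x+4 (mod 26); the inverse of 11 mod 26 is 19. Each letter's alphabet position (a=0..z=25) is mapped through 11·x+4 mod 26 — an affine cipher.
On crayon: c(2)→11·2+4≡0=a; r(17)→11·17+4≡9=j; a(0)→11·0+4≡4=e; y(24)→11·24+4≡8=i; o(14)→11·14+4≡2=c; n(13)→11·13+4≡17=r (all mod 26).

ajeicr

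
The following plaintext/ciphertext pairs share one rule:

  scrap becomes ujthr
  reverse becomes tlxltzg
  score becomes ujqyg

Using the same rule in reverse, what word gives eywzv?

crust

Shifts by position in scrap: pos 0: s→u (+2), pos 1: c→j (+7), pos 2: r→t (+2), pos 3: a→h (+7) — repeating every 2. It's a Vigenère-style cipher with numeric key [2,7]: position i shifts by key[i mod 2].
Undoing it on eywzv: e−2=c, y−7=r, w−2=u, z−7=s, v−2=t.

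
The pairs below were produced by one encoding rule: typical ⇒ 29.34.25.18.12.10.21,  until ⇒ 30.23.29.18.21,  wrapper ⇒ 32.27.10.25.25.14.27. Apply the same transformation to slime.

28.21.18.22.14

The number is (letter's place in the alphabet, a=1) + 9.
Applying it to slime: s=19→28, l=12→21, i=9→18, m=13→22, e=5→14.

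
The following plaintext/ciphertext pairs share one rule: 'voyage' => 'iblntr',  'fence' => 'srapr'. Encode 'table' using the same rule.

Compare letters: v→i is +13, o→b is +13, y→l is +13 — a constant shift. Each letter is shifted forward by 13 in the alphabet (a Caesar shift of +13).
Applying it to table: t+13=g, a+13=n, b+13=o, l+13=y, e+13=r.

gnoyr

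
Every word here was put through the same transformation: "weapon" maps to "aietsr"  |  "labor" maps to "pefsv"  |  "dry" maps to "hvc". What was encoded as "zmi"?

Compare letters: w→a is +4, e→i is +4, a→e is +4 — a constant shift. Each letter is shifted forward by 4 in the alphabet (a Caesar shift of +4).
Reversing it on zmi: z−4=v, m−4=i, i−4=e.

vie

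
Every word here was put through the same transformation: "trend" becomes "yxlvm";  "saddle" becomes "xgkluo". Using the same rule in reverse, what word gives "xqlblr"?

sketch

In trend: t→y is +5, r→x is +6, e→l is +7, n→v is +8 — the shift increases by 1 each position. Letter i (0-indexed) is shifted by i+5, so successive shifts are 5, 6, 7, ….
Undoing it on xqlblr: x−5=s, q−6=k, l−7=e, b−8=t, l−9=c, r−10=h.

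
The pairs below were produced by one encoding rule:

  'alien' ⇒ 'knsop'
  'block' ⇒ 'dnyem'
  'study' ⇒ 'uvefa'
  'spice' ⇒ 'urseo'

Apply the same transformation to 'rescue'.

toueeo

The shift depends on letter class: consonant l→n is +2, but vowel a→k is +10. Vowels shift forward by 10 and consonants shift forward by 2.
For rescue: r(cons)+2=t, e(vowel)+10=o, s(cons)+2=u, c(cons)+2=e, u(vowel)+10=e, e(vowel)+10=o.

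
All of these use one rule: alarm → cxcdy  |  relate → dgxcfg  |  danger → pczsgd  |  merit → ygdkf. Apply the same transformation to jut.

The shift depends on letter class: consonant l→x is +12, but vowel a→c is +2. Two shifts are in play — +2 for a/e/i/o/u, +12 for every other letter.
For jut: j(cons)+12=v, u(vowel)+2=w, t(cons)+12=f.

vwf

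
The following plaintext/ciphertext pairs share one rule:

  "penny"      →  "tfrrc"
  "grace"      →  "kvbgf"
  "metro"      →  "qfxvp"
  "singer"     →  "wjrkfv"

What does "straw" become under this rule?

The shift depends on letter class: consonant p→t is +4, but vowel e→f is +1. Two shifts are in play — +1 for a/e/i/o/u, +4 for every other letter.
For straw: s(cons)+4=w, t(cons)+4=x, r(cons)+4=v, a(vowel)+1=b, w(cons)+4=a.

wxvba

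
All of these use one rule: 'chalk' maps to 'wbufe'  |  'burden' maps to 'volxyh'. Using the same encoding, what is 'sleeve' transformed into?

mfyypy

Compare letters: c→w is +20, h→b is +20, a→u is +20 — a constant shift. This is a Caesar cipher with shift 20.
For sleeve: s+20=m, l+20=f, e+20=y, e+20=y, v+20=p, e+20=y.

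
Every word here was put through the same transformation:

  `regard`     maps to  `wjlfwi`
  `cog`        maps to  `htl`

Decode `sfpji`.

naked

Compare letters: r→w is +5, e→j is +5, g→l is +5 — a constant shift. Each letter is shifted forward by 5 in the alphabet (a Caesar shift of +5).
Decoding sfpji: s−5=n, f−5=a, p−5=k, j−5=e, i−5=d.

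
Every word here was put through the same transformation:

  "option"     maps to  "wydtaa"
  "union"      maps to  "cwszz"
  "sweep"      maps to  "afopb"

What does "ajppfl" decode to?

safety

In option: o→w is +8, p→y is +9, t→d is +10, i→t is +11 — the shift increases by 1 each position. Each letter shifts forward by (position + 8), i.e. 8, 9, 10, … — the shift grows by one for each successive letter.
Decoding ajppfl: a−8=s, j−9=a, p−10=f, p−11=e, f−12=t, l−13=y.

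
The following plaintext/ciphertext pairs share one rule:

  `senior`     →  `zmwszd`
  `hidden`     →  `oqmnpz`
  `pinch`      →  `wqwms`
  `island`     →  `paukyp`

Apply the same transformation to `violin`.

cqxvtz

Letter i (0-indexed) is shifted by i+7, so successive shifts are 7, 8, 9, ….
Applying it to violin: v+7=c, i+8=q, o+9=x, l+10=v, i+11=t, n+12=z.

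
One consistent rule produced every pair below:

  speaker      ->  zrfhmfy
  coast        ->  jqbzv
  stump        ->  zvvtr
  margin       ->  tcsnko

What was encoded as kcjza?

It's a Vigenère-style cipher with numeric key [7,2,1]: position i shifts by key[i mod 3].
Undoing it on kcjza: k−7=d, c−2=a, j−1=i, z−7=s, a−2=y.

daisy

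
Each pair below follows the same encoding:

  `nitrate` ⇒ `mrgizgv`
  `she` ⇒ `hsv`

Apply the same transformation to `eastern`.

Letters are reflected about the middle of the alphabet (position → 25−position): Atbash.
For eastern: e↔v, a↔z, s↔h, t↔g, e↔v, r↔i, n↔m.

vzhgvim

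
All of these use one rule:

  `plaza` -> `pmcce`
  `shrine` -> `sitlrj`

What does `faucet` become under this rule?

fbwfiy

The shift increases by 1 at each position, starting from +0: 0, 1, 2, ….
For faucet: f+0=f, a+1=b, u+2=w, c+3=f, e+4=i, t+5=y.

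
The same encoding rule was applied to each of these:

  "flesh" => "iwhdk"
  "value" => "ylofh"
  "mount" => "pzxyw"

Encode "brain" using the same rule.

Shifts by position in flesh: pos 0: f→i (+3), pos 1: l→w (+11), pos 2: e→h (+3), pos 3: s→d (+11) — repeating every 2. It's a Vigenère-style cipher with numeric key [3,11]: position i shifts by key[i mod 2].
For brain: b+3=e, r+11=c, a+3=d, i+11=t, n+3=q.

ecdtq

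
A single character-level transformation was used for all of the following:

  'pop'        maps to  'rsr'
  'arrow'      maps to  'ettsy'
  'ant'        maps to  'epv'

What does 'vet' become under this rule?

xiv

The rule splits by letter class: vowels +4, consonants +2.
For vet: v(cons)+2=x, e(vowel)+4=i, t(cons)+2=v.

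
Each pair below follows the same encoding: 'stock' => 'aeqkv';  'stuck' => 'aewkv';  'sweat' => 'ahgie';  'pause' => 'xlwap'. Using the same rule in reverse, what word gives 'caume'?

Shifts by position in stock: pos 0: s→a (+8), pos 1: t→e (+11), pos 2: o→q (+2), pos 3: c→k (+8), pos 4: k→v (+11) — repeating every 3. The shifts repeat in a cycle of length 3: positions 0,1,… shift by +8, +11, +2, then the pattern repeats.
Undoing it on caume: c−8=u, a−11=p, u−2=s, m−8=e, e−11=t.

upset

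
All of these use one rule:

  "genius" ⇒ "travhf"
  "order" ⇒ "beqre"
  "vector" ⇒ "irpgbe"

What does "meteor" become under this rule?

zrgrbe

This is a Caesar cipher with shift 13.
On meteor: m+13=z, e+13=r, t+13=g, e+13=r, o+13=b, r+13=e.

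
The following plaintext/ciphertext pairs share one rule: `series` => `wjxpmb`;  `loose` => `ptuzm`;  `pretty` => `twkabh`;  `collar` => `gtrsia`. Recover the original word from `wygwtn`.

Each letter shifts forward by (position + 4), i.e. 4, 5, 6, … — the shift grows by one for each successive letter.
Reversing it on wygwtn: w−4=s, y−5=t, g−6=a, w−7=p, t−8=l, n−9=e.

staple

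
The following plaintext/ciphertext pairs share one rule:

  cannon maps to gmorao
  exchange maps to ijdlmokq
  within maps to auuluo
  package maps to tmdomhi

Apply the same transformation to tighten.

xuhlffr

Shifts by position in cannon: pos 0: c→g (+4), pos 1: a→m (+12), pos 2: n→o (+1), pos 3: n→r (+4), pos 4: o→a (+12), pos 5: n→o (+1) — repeating every 3. The shifts repeat in a cycle of length 3: positions 0,1,… shift by +4, +12, +1, then the pattern repeats.
Applying it to tighten: t+4=x, i+12=u, g+1=h, h+4=l, t+12=f, e+1=f, n+4=r.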